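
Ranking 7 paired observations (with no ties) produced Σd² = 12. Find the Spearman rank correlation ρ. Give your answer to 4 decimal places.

ρ = 1 − 6Σd² / [n(n²−1)] = 1 − 6×12 / (7×48)
  = 1 − 72/336 = 1 − 0.21429 ≈ 0.7857

0.7857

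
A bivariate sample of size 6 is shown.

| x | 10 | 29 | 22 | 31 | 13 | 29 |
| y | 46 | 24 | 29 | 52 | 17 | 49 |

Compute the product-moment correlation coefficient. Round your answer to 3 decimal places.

n = 6, Σx = 134, Σy = 217, Σx² = 3396, Σy² = 8927, Σxy = 5048
nΣxy − ΣxΣy = 30288 − 29078 = 1210
nΣx² − (Σx)² = 20376 − 17956 = 2420; nΣy² − (Σy)² = 53562 − 47089 = 6473
r = 1210 / √(2420 × 6473) = 1210 / 3957.8605 ≈ 0.306

0.306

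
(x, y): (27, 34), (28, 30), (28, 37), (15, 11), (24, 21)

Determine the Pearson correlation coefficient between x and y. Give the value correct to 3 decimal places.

n = 5, Σx = 122, Σy = 133, Σx² = 3098, Σy² = 3987, Σxy = 3463
nΣxy − ΣxΣy = 17315 − 16226 = 1089
nΣx² − (Σx)² = 15490 − 14884 = 606; nΣy² − (Σy)² = 19935 − 17689 = 2246
r = 1089 / √(606 × 2246) = 1089 / 1166.6516 ≈ 0.933

0.933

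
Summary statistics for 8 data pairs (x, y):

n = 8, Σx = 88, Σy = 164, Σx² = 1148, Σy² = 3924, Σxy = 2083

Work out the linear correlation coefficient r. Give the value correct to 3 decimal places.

0.877

r = (nΣxy − ΣxΣy) / √[(nΣx² − (Σx)²)(nΣy² − (Σy)²)]
Numerator: 8×2083 − 88×164 = 2232
Denominator: √[(9184 − 7744)(31392 − 26896)] = √[1440 × 4496] = 2544.4528
r = 2232 / 2544.4528 ≈ 0.877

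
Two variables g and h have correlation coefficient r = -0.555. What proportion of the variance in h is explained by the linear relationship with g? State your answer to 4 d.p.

0.3080

r² = (-0.555)² = 0.3080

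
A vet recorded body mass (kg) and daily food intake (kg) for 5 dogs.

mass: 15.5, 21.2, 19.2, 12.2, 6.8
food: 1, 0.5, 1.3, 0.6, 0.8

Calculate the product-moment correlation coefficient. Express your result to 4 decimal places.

0.1229

n = 5, Σx = 74.9, Σy = 4.2, Σx² = 1253.41, Σy² = 3.94, Σxy = 63.82
nΣxy − ΣxΣy = 319.1 − 314.58 = 4.52
nΣx² − (Σx)² = 6267.05 − 5610.01 = 657.04; nΣy² − (Σy)² = 19.7 − 17.64 = 2.06
r = 4.52 / √(657.04 × 2.06) = 4.52 / 36.7900 ≈ 0.1229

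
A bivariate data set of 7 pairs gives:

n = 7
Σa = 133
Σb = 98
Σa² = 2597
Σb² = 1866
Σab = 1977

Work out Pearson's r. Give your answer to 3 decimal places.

0.618

r = (nΣab − ΣaΣb) / √[(nΣa² − (Σa)²)(nΣb² − (Σb)²)]
Numerator: 7×1977 − 133×98 = 805
Denominator: √[(18179 − 17689)(13062 − 9604)] = √[490 × 3458] = 1301.6989
r = 805 / 1301.6989 ≈ 0.618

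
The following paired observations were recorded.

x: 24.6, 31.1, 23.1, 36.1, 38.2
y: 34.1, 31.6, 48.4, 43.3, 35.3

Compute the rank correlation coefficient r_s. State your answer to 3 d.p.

Rank x: 2, 3, 1, 4, 5
Rank y: 2, 1, 5, 4, 3
d = rank(x) − rank(y): 0, 2, -4, 0, 2; Σd² = 24
ρ = 1 − 6Σd² / [n(n²−1)] = 1 − 6×24 / (5×24) = 1 − 144/120 ≈ -0.200

-0.200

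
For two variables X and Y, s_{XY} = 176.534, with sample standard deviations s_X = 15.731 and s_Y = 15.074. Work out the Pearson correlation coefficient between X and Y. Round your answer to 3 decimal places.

r = Cov(X,Y) / (s_X · s_Y) = 176.534 / (15.731 × 15.074)
  = 176.534 / 237.1291 ≈ 0.744

0.744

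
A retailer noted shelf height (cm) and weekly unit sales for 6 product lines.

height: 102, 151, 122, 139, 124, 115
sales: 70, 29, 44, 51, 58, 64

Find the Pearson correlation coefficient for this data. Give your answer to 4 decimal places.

-0.8788

n = 6, Σx = 753, Σy = 316, Σx² = 96011, Σy² = 17738, Σxy = 38528
nΣxy − ΣxΣy = 231168 − 237948 = -6780
nΣx² − (Σx)² = 576066 − 567009 = 9057; nΣy² − (Σy)² = 106428 − 99856 = 6572
r = -6780 / √(9057 × 6572) = -6780 / 7715.0894 ≈ -0.8788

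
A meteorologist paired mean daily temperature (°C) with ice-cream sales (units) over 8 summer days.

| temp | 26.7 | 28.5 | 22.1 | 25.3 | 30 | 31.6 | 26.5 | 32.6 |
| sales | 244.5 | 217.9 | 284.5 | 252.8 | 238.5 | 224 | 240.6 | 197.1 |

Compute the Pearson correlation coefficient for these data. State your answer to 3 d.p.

-0.912

n = 8, Σx = 223.3, Σy = 1899.9, Σx² = 6317.21, Σy² = 455903.77, Σxy = 52456.35
nΣxy − ΣxΣy = 419650.8 − 424247.67 = -4596.87
nΣx² − (Σx)² = 50537.68 − 49862.89 = 674.79; nΣy² − (Σy)² = 3647230.16 − 3609620.01 = 37610.15
r = -4596.87 / √(674.79 × 37610.15) = -4596.87 / 5037.7528 ≈ -0.912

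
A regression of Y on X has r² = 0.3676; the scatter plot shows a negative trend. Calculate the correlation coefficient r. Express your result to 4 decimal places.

-0.6063

|r| = √0.3676 = 0.6063
The association is negative, so r = −0.6063.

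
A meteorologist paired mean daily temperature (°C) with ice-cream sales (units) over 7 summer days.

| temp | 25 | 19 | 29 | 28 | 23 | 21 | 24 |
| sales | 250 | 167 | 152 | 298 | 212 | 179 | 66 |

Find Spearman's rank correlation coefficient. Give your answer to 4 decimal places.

Rank temp: 5, 1, 7, 6, 3, 2, 4
Rank sales: 6, 3, 2, 7, 5, 4, 1
d = rank(temp) − rank(sales): -1, -2, 5, -1, -2, -2, 3; Σd² = 48
ρ = 1 − 6Σd² / [n(n²−1)] = 1 − 6×48 / (7×48) = 1 − 288/336 ≈ 0.1429

0.1429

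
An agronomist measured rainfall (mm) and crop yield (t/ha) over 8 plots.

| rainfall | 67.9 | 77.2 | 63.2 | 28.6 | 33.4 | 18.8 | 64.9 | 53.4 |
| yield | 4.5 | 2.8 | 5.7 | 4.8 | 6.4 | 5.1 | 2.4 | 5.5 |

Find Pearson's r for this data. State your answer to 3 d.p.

-0.559

n = 8, Σx = 407.4, Σy = 37.2, Σx² = 23915.02, Σy² = 186.6, Σxy = 1778.33
nΣxy − ΣxΣy = 14226.64 − 15155.28 = -928.64
nΣx² − (Σx)² = 191320.16 − 165974.76 = 25345.4; nΣy² − (Σy)² = 1492.8 − 1383.84 = 108.96
r = -928.64 / √(25345.4 × 108.96) = -928.64 / 1661.8167 ≈ -0.559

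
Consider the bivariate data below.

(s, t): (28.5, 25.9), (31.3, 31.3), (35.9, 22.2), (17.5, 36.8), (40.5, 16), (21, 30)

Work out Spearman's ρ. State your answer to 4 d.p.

Rank s: 3, 4, 5, 1, 6, 2
Rank t: 3, 5, 2, 6, 1, 4
d = rank(s) − rank(t): 0, -1, 3, -5, 5, -2; Σd² = 64
ρ = 1 − 6Σd² / [n(n²−1)] = 1 − 6×64 / (6×35) = 1 − 384/210 ≈ -0.8286

-0.8286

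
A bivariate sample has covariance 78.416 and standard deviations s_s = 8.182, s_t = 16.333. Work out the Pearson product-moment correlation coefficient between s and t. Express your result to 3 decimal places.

0.587

r = Cov(s,t) / (s_s · s_t) = 78.416 / (8.182 × 16.333)
  = 78.416 / 133.6366 ≈ 0.587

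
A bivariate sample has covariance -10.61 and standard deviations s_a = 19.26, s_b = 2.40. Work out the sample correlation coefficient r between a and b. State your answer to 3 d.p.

-0.230

r = Cov(a,b) / (s_a · s_b) = -10.61 / (19.26 × 2.40)
  = -10.61 / 46.2240 ≈ -0.230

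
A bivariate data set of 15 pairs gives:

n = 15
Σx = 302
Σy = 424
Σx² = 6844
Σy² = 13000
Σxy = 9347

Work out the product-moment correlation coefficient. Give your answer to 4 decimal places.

r = (nΣxy − ΣxΣy) / √[(nΣx² − (Σx)²)(nΣy² − (Σy)²)]
Numerator: 15×9347 − 302×424 = 12157
Denominator: √[(102660 − 91204)(195000 − 179776)] = √[11456 × 15224] = 13206.2918
r = 12157 / 13206.2918 ≈ 0.9205

0.9205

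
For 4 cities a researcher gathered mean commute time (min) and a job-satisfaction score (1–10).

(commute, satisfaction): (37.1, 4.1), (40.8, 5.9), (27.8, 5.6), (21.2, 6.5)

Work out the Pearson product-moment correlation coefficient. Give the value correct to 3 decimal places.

-0.544

n = 4, Σx = 126.9, Σy = 22.1, Σx² = 4263.33, Σy² = 125.23, Σxy = 686.31
nΣxy − ΣxΣy = 2745.24 − 2804.49 = -59.25
nΣx² − (Σx)² = 17053.32 − 16103.61 = 949.71; nΣy² − (Σy)² = 500.92 − 488.41 = 12.51
r = -59.25 / √(949.71 × 12.51) = -59.25 / 108.9994 ≈ -0.544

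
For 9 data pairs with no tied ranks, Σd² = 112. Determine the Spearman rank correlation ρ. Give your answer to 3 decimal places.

0.067

ρ = 1 − 6Σd² / [n(n²−1)] = 1 − 6×112 / (9×80)
  = 1 − 672/720 = 1 − 0.9333 ≈ 0.067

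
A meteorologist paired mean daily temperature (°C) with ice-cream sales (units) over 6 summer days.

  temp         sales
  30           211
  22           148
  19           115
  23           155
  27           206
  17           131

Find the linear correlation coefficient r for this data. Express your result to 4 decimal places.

n = 6, Σx = 138, Σy = 966, Σx² = 3292, Σy² = 163272, Σxy = 23125
nΣxy − ΣxΣy = 138750 − 133308 = 5442
nΣx² − (Σx)² = 19752 − 19044 = 708; nΣy² − (Σy)² = 979632 − 933156 = 46476
r = 5442 / √(708 × 46476) = 5442 / 5736.2887 ≈ 0.9487

0.9487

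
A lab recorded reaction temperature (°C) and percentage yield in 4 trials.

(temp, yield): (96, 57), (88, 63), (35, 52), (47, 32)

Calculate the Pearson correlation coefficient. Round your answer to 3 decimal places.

n = 4, Σx = 266, Σy = 204, Σx² = 20394, Σy² = 10946, Σxy = 14340
nΣxy − ΣxΣy = 57360 − 54264 = 3096
nΣx² − (Σx)² = 81576 − 70756 = 10820; nΣy² − (Σy)² = 43784 − 41616 = 2168
r = 3096 / √(10820 × 2168) = 3096 / 4843.3212 ≈ 0.639

0.639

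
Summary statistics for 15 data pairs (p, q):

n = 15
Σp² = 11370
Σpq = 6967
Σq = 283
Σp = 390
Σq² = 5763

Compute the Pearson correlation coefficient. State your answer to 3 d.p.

-0.542

r = (nΣpq − ΣpΣq) / √[(nΣp² − (Σp)²)(nΣq² − (Σq)²)]
Numerator: 15×6967 − 390×283 = -5865
Denominator: √[(170550 − 152100)(86445 − 80089)] = √[18450 × 6356] = 10829.0443
r = -5865 / 10829.0443 ≈ -0.542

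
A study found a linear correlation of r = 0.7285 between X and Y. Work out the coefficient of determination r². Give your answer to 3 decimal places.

0.531

r² = (0.7285)² = 0.531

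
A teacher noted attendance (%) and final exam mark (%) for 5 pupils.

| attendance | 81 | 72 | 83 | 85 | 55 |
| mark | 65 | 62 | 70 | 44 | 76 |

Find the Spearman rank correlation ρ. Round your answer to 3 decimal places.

Rank attendance: 3, 2, 4, 5, 1
Rank mark: 3, 2, 4, 1, 5
d = rank(attendance) − rank(mark): 0, 0, 0, 4, -4; Σd² = 32
ρ = 1 − 6Σd² / [n(n²−1)] = 1 − 6×32 / (5×24) = 1 − 192/120 ≈ -0.600

-0.600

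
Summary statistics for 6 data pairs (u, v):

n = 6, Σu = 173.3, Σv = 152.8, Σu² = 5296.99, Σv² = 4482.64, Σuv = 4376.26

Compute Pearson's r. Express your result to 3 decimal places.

r = (nΣuv − ΣuΣv) / √[(nΣu² − (Σu)²)(nΣv² − (Σv)²)]
Numerator: 6×4376.26 − 173.3×152.8 = -222.68
Denominator: √[(31781.94 − 30032.89)(26895.84 − 23347.84)] = √[1749.05 × 3548] = 2491.1101
r = -222.68 / 2491.1101 ≈ -0.089

-0.089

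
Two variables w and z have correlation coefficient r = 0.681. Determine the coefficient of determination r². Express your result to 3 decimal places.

0.464

r² = (0.681)² = 0.464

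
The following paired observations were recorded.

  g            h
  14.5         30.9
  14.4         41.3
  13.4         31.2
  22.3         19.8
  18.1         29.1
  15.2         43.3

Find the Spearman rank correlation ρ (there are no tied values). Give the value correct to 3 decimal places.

-0.600

Rank g: 3, 2, 1, 6, 5, 4
Rank h: 3, 5, 4, 1, 2, 6
d = rank(g) − rank(h): 0, -3, -3, 5, 3, -2; Σd² = 56
ρ = 1 − 6Σd² / [n(n²−1)] = 1 − 6×56 / (6×35) = 1 − 336/210 ≈ -0.600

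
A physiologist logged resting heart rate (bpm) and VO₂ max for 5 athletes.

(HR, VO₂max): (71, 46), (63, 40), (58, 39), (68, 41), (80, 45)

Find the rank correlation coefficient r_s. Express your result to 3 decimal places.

0.900

Rank HR: 4, 2, 1, 3, 5
Rank VO₂max: 5, 2, 1, 3, 4
d = rank(HR) − rank(VO₂max): -1, 0, 0, 0, 1; Σd² = 2
ρ = 1 − 6Σd² / [n(n²−1)] = 1 − 6×2 / (5×24) = 1 − 12/120 ≈ 0.900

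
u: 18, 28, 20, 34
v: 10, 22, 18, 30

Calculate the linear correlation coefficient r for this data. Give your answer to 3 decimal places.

0.953

n = 4, Σu = 100, Σv = 80, Σu² = 2664, Σv² = 1808, Σuv = 2176
nΣuv − ΣuΣv = 8704 − 8000 = 704
nΣu² − (Σu)² = 10656 − 10000 = 656; nΣv² − (Σv)² = 7232 − 6400 = 832
r = 704 / √(656 × 832) = 704 / 738.7774 ≈ 0.953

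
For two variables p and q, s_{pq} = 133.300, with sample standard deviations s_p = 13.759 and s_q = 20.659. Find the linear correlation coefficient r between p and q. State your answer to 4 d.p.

0.4690

r = Cov(p,q) / (s_p · s_q) = 133.300 / (13.759 × 20.659)
  = 133.300 / 284.2472 ≈ 0.4690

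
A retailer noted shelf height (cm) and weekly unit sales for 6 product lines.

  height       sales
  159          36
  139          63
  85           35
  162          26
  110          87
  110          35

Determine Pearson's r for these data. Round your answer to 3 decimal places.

-0.242

n = 6, Σx = 765, Σy = 282, Σx² = 102271, Σy² = 15960, Σxy = 35088
nΣxy − ΣxΣy = 210528 − 215730 = -5202
nΣx² − (Σx)² = 613626 − 585225 = 28401; nΣy² − (Σy)² = 95760 − 79524 = 16236
r = -5202 / √(28401 × 16236) = -5202 / 21473.6731 ≈ -0.242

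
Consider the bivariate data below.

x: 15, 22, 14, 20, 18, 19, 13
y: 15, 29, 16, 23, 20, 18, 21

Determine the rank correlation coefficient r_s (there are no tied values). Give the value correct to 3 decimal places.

Rank x: 3, 7, 2, 6, 4, 5, 1
Rank y: 1, 7, 2, 6, 4, 3, 5
d = rank(x) − rank(y): 2, 0, 0, 0, 0, 2, -4; Σd² = 24
ρ = 1 − 6Σd² / [n(n²−1)] = 1 − 6×24 / (7×48) = 1 − 144/336 ≈ 0.571

0.571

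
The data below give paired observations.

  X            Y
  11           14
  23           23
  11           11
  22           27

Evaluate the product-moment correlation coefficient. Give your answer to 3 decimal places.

0.947

n = 4, ΣX = 67, ΣY = 75, ΣX² = 1255, ΣY² = 1575, ΣXY = 1398
nΣXY − ΣXΣY = 5592 − 5025 = 567
nΣX² − (ΣX)² = 5020 − 4489 = 531; nΣY² − (ΣY)² = 6300 − 5625 = 675
r = 567 / √(531 × 675) = 567 / 598.6861 ≈ 0.947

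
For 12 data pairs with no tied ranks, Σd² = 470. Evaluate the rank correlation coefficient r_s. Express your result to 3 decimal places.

ρ = 1 − 6Σd² / [n(n²−1)] = 1 − 6×470 / (12×143)
  = 1 − 2820/1716 = 1 − 1.6434 ≈ -0.643

-0.643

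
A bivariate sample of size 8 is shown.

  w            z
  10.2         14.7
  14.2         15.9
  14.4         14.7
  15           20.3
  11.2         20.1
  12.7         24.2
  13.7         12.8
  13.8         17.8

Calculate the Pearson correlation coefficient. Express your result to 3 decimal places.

-0.050

n = 8, Σw = 105.2, Σz = 140.5, Σw² = 1402.9, Σz² = 2567.41, Σwz = 1845.36
nΣwz − ΣwΣz = 14762.88 − 14780.6 = -17.72
nΣw² − (Σw)² = 11223.2 − 11067.04 = 156.16; nΣz² − (Σz)² = 20539.28 − 19740.25 = 799.03
r = -17.72 / √(156.16 × 799.03) = -17.72 / 353.2372 ≈ -0.050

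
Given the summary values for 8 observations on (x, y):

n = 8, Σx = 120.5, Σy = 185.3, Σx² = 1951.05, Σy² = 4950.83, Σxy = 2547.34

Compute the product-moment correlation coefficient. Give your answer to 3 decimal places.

r = (nΣxy − ΣxΣy) / √[(nΣx² − (Σx)²)(nΣy² − (Σy)²)]
Numerator: 8×2547.34 − 120.5×185.3 = -1949.93
Denominator: √[(15608.4 − 14520.25)(39606.64 − 34336.09)] = √[1088.15 × 5270.55] = 2394.8171
r = -1949.93 / 2394.8171 ≈ -0.814

-0.814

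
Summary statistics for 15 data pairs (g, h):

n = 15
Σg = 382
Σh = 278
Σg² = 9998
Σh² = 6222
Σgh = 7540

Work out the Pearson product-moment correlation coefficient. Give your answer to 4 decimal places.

r = (nΣgh − ΣgΣh) / √[(nΣg² − (Σg)²)(nΣh² − (Σh)²)]
Numerator: 15×7540 − 382×278 = 6904
Denominator: √[(149970 − 145924)(93330 − 77284)] = √[4046 × 16046] = 8057.4261
r = 6904 / 8057.4261 ≈ 0.8568

0.8568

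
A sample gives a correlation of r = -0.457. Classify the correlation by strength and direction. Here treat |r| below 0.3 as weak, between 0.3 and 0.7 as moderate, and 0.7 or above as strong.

moderate negative

r = -0.457 < 0 so the relationship is negative.
|r| = 0.457, which falls in the moderate range.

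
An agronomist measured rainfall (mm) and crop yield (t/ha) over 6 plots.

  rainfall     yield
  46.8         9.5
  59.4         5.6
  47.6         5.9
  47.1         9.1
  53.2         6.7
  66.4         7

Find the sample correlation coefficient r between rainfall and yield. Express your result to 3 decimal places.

-0.483

n = 6, Σx = 320.5, Σy = 43.8, Σx² = 17441.97, Σy² = 333.12, Σxy = 2307.93
nΣxy − ΣxΣy = 13847.58 − 14037.9 = -190.32
nΣx² − (Σx)² = 104651.82 − 102720.25 = 1931.57; nΣy² − (Σy)² = 1998.72 − 1918.44 = 80.28
r = -190.32 / √(1931.57 × 80.28) = -190.32 / 393.7848 ≈ -0.483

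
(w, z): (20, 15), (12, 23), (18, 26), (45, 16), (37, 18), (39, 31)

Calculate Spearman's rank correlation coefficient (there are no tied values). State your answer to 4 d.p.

-0.1429

Rank w: 3, 1, 2, 6, 4, 5
Rank z: 1, 4, 5, 2, 3, 6
d = rank(w) − rank(z): 2, -3, -3, 4, 1, -1; Σd² = 40
ρ = 1 − 6Σd² / [n(n²−1)] = 1 − 6×40 / (6×35) = 1 − 240/210 ≈ -0.1429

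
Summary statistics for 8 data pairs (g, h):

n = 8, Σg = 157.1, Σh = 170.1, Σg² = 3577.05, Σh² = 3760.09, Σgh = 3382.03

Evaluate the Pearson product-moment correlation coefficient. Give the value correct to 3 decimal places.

0.157

r = (nΣgh − ΣgΣh) / √[(nΣg² − (Σg)²)(nΣh² − (Σh)²)]
Numerator: 8×3382.03 − 157.1×170.1 = 333.53
Denominator: √[(28616.4 − 24680.41)(30080.72 − 28934.01)] = √[3935.99 × 1146.71] = 2124.4856
r = 333.53 / 2124.4856 ≈ 0.157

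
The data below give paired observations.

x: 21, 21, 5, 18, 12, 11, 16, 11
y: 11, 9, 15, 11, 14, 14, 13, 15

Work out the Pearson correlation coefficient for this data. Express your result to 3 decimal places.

n = 8, Σx = 115, Σy = 102, Σx² = 1873, Σy² = 1334, Σxy = 1388
nΣxy − ΣxΣy = 11104 − 11730 = -626
nΣx² − (Σx)² = 14984 − 13225 = 1759; nΣy² − (Σy)² = 10672 − 10404 = 268
r = -626 / √(1759 × 268) = -626 / 686.5945 ≈ -0.912

-0.912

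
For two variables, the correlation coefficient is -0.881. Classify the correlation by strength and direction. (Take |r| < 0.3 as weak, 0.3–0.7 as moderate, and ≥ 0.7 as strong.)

strong negative

r = -0.881 < 0 so the relationship is negative.
|r| = 0.881, which falls in the strong range.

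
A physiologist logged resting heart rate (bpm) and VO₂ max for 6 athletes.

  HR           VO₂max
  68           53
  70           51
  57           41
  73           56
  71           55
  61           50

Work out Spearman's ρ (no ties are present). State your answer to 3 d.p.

Rank HR: 3, 4, 1, 6, 5, 2
Rank VO₂max: 4, 3, 1, 6, 5, 2
d = rank(HR) − rank(VO₂max): -1, 1, 0, 0, 0, 0; Σd² = 2
ρ = 1 − 6Σd² / [n(n²−1)] = 1 − 6×2 / (6×35) = 1 − 12/210 ≈ 0.943

0.943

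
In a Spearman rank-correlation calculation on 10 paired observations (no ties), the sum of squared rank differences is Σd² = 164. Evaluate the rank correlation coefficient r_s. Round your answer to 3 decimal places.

0.006

ρ = 1 − 6Σd² / [n(n²−1)] = 1 − 6×164 / (10×99)
  = 1 − 984/990 = 1 − 0.9939 ≈ 0.006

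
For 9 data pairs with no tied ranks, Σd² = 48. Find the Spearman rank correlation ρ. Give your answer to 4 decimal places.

ρ = 1 − 6Σd² / [n(n²−1)] = 1 − 6×48 / (9×80)
  = 1 − 288/720 = 1 − 0.40000 ≈ 0.6000

0.6000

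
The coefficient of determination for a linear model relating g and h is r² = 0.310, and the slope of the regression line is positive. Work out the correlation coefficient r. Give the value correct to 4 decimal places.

|r| = √0.310 = 0.5568
The association is positive, so r = 0.5568.

0.5568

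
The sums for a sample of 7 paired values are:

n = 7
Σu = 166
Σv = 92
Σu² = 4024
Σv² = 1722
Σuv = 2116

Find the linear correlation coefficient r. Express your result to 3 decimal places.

-0.310

r = (nΣuv − ΣuΣv) / √[(nΣu² − (Σu)²)(nΣv² − (Σv)²)]
Numerator: 7×2116 − 166×92 = -460
Denominator: √[(28168 − 27556)(12054 − 8464)] = √[612 × 3590] = 1482.2550
r = -460 / 1482.2550 ≈ -0.310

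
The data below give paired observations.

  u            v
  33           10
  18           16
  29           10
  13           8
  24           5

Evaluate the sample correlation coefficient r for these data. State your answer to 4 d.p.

n = 5, Σu = 117, Σv = 49, Σu² = 2999, Σv² = 545, Σuv = 1132
nΣuv − ΣuΣv = 5660 − 5733 = -73
nΣu² − (Σu)² = 14995 − 13689 = 1306; nΣv² − (Σv)² = 2725 − 2401 = 324
r = -73 / √(1306 × 324) = -73 / 650.4952 ≈ -0.1122

-0.1122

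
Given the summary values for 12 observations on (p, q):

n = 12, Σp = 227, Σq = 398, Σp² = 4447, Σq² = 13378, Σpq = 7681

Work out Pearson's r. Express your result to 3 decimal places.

r = (nΣpq − ΣpΣq) / √[(nΣp² − (Σp)²)(nΣq² − (Σq)²)]
Numerator: 12×7681 − 227×398 = 1826
Denominator: √[(53364 − 51529)(160536 − 158404)] = √[1835 × 2132] = 1977.9333
r = 1826 / 1977.9333 ≈ 0.923

0.923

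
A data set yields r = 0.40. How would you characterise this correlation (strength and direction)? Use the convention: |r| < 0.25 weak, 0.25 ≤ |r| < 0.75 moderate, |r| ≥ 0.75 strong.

moderate positive

r = 0.40 > 0 so the relationship is positive.
|r| = 0.40, which falls in the moderate range.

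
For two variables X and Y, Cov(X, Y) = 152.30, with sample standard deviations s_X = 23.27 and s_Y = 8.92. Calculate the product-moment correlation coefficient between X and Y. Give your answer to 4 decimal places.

0.7337

r = Cov(X,Y) / (s_X · s_Y) = 152.30 / (23.27 × 8.92)
  = 152.30 / 207.5684 ≈ 0.7337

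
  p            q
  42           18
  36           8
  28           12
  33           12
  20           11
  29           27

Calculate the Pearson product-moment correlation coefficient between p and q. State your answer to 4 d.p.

n = 6, Σp = 188, Σq = 88, Σp² = 6174, Σq² = 1526, Σpq = 2779
nΣpq − ΣpΣq = 16674 − 16544 = 130
nΣp² − (Σp)² = 37044 − 35344 = 1700; nΣq² − (Σq)² = 9156 − 7744 = 1412
r = 130 / √(1700 × 1412) = 130 / 1549.3224 ≈ 0.0839

0.0839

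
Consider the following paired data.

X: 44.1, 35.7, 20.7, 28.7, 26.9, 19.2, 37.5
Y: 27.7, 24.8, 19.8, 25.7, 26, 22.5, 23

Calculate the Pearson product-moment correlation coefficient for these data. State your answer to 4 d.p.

0.6600

n = 7, ΣX = 212.8, ΣY = 169.5, ΣX² = 6969.98, ΣY² = 4146.11, ΣXY = 5248.28
nΣXY − ΣXΣY = 36737.96 − 36069.6 = 668.36
nΣX² − (ΣX)² = 48789.86 − 45283.84 = 3506.02; nΣY² − (ΣY)² = 29022.77 − 28730.25 = 292.52
r = 668.36 / √(3506.02 × 292.52) = 668.36 / 1012.7097 ≈ 0.6600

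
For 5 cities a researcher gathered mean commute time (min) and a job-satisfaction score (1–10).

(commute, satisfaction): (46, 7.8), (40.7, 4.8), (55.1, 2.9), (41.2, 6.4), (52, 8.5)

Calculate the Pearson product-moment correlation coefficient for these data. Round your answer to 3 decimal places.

-0.157

n = 5, Σx = 235, Σy = 30.4, Σx² = 11209.94, Σy² = 205.5, Σxy = 1419.63
nΣxy − ΣxΣy = 7098.15 − 7144 = -45.85
nΣx² − (Σx)² = 56049.7 − 55225 = 824.7; nΣy² − (Σy)² = 1027.5 − 924.16 = 103.34
r = -45.85 / √(824.7 × 103.34) = -45.85 / 291.9324 ≈ -0.157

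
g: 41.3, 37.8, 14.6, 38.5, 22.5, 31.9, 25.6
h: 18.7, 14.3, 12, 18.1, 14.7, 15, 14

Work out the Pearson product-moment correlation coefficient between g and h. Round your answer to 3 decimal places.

0.828

n = 7, Σg = 212.2, Σh = 106.8, Σg² = 7009.16, Σh² = 1662.88, Σgh = 3352.55
nΣgh − ΣgΣh = 23467.85 − 22662.96 = 804.89
nΣg² − (Σg)² = 49064.12 − 45028.84 = 4035.28; nΣh² − (Σh)² = 11640.16 − 11406.24 = 233.92
r = 804.89 / √(4035.28 × 233.92) = 804.89 / 971.5620 ≈ 0.828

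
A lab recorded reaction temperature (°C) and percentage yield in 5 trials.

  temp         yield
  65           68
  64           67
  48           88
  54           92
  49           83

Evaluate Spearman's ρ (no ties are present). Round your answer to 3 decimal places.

Rank temp: 5, 4, 1, 3, 2
Rank yield: 2, 1, 4, 5, 3
d = rank(temp) − rank(yield): 3, 3, -3, -2, -1; Σd² = 32
ρ = 1 − 6Σd² / [n(n²−1)] = 1 − 6×32 / (5×24) = 1 − 192/120 ≈ -0.600

-0.600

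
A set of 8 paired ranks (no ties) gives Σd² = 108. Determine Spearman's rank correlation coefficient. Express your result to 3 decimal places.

-0.286

ρ = 1 − 6Σd² / [n(n²−1)] = 1 − 6×108 / (8×63)
  = 1 − 648/504 = 1 − 1.2857 ≈ -0.286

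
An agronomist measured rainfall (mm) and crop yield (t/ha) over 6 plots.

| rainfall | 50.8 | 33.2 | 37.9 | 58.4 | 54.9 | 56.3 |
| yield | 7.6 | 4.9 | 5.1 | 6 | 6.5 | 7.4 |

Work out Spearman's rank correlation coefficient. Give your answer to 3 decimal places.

Rank rainfall: 3, 1, 2, 6, 4, 5
Rank yield: 6, 1, 2, 3, 4, 5
d = rank(rainfall) − rank(yield): -3, 0, 0, 3, 0, 0; Σd² = 18
ρ = 1 − 6Σd² / [n(n²−1)] = 1 − 6×18 / (6×35) = 1 − 108/210 ≈ 0.486

0.486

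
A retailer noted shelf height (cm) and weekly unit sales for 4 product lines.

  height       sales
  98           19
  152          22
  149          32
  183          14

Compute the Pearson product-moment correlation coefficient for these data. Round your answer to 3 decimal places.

n = 4, Σx = 582, Σy = 87, Σx² = 88398, Σy² = 2065, Σxy = 12536
nΣxy − ΣxΣy = 50144 − 50634 = -490
nΣx² − (Σx)² = 353592 − 338724 = 14868; nΣy² − (Σy)² = 8260 − 7569 = 691
r = -490 / √(14868 × 691) = -490 / 3205.2750 ≈ -0.153

-0.153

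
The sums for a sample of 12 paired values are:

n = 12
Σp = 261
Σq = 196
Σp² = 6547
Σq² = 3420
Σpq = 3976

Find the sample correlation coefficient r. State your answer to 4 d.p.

-0.6579

r = (nΣpq − ΣpΣq) / √[(nΣp² − (Σp)²)(nΣq² − (Σq)²)]
Numerator: 12×3976 − 261×196 = -3444
Denominator: √[(78564 − 68121)(41040 − 38416)] = √[10443 × 2624] = 5234.7332
r = -3444 / 5234.7332 ≈ -0.6579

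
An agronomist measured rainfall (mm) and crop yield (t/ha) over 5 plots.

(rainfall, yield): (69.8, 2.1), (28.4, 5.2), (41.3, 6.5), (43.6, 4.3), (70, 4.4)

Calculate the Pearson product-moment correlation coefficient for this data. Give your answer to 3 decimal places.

-0.679

n = 5, Σx = 253.1, Σy = 22.5, Σx² = 14185.25, Σy² = 111.55, Σxy = 1058.19
nΣxy − ΣxΣy = 5290.95 − 5694.75 = -403.8
nΣx² − (Σx)² = 70926.25 − 64059.61 = 6866.64; nΣy² − (Σy)² = 557.75 − 506.25 = 51.5
r = -403.8 / √(6866.64 × 51.5) = -403.8 / 594.6696 ≈ -0.679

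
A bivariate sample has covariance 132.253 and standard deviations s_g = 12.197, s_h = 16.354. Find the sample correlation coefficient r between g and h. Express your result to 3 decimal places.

r = Cov(g,h) / (s_g · s_h) = 132.253 / (12.197 × 16.354)
  = 132.253 / 199.4697 ≈ 0.663

0.663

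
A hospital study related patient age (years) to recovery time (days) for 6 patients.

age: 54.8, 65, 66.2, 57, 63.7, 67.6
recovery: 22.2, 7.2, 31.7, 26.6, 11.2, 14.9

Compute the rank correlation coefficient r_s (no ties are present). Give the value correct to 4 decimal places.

-0.0857

Rank age: 1, 4, 5, 2, 3, 6
Rank recovery: 4, 1, 6, 5, 2, 3
d = rank(age) − rank(recovery): -3, 3, -1, -3, 1, 3; Σd² = 38
ρ = 1 − 6Σd² / [n(n²−1)] = 1 − 6×38 / (6×35) = 1 − 228/210 ≈ -0.0857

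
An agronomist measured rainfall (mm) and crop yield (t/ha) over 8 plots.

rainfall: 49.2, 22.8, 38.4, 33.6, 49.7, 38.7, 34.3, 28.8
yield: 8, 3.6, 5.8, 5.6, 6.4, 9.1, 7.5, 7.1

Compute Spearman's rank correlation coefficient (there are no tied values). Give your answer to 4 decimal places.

Rank rainfall: 7, 1, 5, 3, 8, 6, 4, 2
Rank yield: 7, 1, 3, 2, 4, 8, 6, 5
d = rank(rainfall) − rank(yield): 0, 0, 2, 1, 4, -2, -2, -3; Σd² = 38
ρ = 1 − 6Σd² / [n(n²−1)] = 1 − 6×38 / (8×63) = 1 − 228/504 ≈ 0.5476

0.5476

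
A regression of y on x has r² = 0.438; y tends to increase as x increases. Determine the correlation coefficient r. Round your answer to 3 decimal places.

0.662

|r| = √0.438 = 0.662
The association is positive, so r = 0.662.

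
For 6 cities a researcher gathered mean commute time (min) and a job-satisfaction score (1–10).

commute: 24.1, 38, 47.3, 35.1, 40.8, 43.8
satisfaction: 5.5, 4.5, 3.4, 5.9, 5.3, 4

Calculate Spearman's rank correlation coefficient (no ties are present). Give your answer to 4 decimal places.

-0.8857

Rank commute: 1, 3, 6, 2, 4, 5
Rank satisfaction: 5, 3, 1, 6, 4, 2
d = rank(commute) − rank(satisfaction): -4, 0, 5, -4, 0, 3; Σd² = 66
ρ = 1 − 6Σd² / [n(n²−1)] = 1 − 6×66 / (6×35) = 1 − 396/210 ≈ -0.8857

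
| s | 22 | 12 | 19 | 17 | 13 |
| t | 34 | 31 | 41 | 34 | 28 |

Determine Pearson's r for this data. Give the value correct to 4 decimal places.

0.6500

n = 5, Σs = 83, Σt = 168, Σs² = 1447, Σt² = 5738, Σst = 2841
nΣst − ΣsΣt = 14205 − 13944 = 261
nΣs² − (Σs)² = 7235 − 6889 = 346; nΣt² − (Σt)² = 28690 − 28224 = 466
r = 261 / √(346 × 466) = 261 / 401.5420 ≈ 0.6500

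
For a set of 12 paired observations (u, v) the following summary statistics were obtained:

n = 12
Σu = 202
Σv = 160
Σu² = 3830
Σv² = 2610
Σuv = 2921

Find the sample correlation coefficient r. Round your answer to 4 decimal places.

r = (nΣuv − ΣuΣv) / √[(nΣu² − (Σu)²)(nΣv² − (Σv)²)]
Numerator: 12×2921 − 202×160 = 2732
Denominator: √[(45960 − 40804)(31320 − 25600)] = √[5156 × 5720] = 5430.6832
r = 2732 / 5430.6832 ≈ 0.5031

0.5031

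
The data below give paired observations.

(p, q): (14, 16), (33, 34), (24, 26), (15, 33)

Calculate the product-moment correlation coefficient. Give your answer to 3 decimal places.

0.549

n = 4, Σp = 86, Σq = 109, Σp² = 2086, Σq² = 3177, Σpq = 2465
nΣpq − ΣpΣq = 9860 − 9374 = 486
nΣp² − (Σp)² = 8344 − 7396 = 948; nΣq² − (Σq)² = 12708 − 11881 = 827
r = 486 / √(948 × 827) = 486 / 885.4355 ≈ 0.549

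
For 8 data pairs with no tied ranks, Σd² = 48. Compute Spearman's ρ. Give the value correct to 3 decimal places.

ρ = 1 − 6Σd² / [n(n²−1)] = 1 − 6×48 / (8×63)
  = 1 − 288/504 = 1 − 0.5714 ≈ 0.429

0.429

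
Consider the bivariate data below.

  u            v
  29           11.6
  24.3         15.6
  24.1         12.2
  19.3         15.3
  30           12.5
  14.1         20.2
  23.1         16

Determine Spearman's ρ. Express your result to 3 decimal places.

-0.679

Rank u: 6, 5, 4, 2, 7, 1, 3
Rank v: 1, 5, 2, 4, 3, 7, 6
d = rank(u) − rank(v): 5, 0, 2, -2, 4, -6, -3; Σd² = 94
ρ = 1 − 6Σd² / [n(n²−1)] = 1 − 6×94 / (7×48) = 1 − 564/336 ≈ -0.679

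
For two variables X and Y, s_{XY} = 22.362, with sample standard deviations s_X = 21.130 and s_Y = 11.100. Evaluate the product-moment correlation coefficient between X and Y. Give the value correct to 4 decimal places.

r = Cov(X,Y) / (s_X · s_Y) = 22.362 / (21.130 × 11.100)
  = 22.362 / 234.5430 ≈ 0.0953

0.0953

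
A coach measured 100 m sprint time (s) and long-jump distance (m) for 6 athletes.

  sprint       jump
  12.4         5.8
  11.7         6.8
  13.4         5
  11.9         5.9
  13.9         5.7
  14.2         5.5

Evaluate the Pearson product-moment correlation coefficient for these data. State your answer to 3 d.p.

-0.698

n = 6, Σx = 77.5, Σy = 34.7, Σx² = 1006.67, Σy² = 202.43, Σxy = 446.02
nΣxy − ΣxΣy = 2676.12 − 2689.25 = -13.13
nΣx² − (Σx)² = 6040.02 − 6006.25 = 33.77; nΣy² − (Σy)² = 1214.58 − 1204.09 = 10.49
r = -13.13 / √(33.77 × 10.49) = -13.13 / 18.8215 ≈ -0.698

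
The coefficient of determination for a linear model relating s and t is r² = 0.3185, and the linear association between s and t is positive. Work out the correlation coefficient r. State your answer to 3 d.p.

|r| = √0.3185 = 0.564
The association is positive, so r = 0.564.

0.564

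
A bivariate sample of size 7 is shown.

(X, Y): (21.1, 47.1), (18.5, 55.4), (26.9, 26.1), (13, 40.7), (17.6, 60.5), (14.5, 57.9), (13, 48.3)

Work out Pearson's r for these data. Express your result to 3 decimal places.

n = 7, ΣX = 124.6, ΣY = 336, ΣX² = 2369.08, ΣY² = 16970.82, ΣXY = 5782.15
nΣXY − ΣXΣY = 40475.05 − 41865.6 = -1390.55
nΣX² − (ΣX)² = 16583.56 − 15525.16 = 1058.4; nΣY² − (ΣY)² = 118795.74 − 112896 = 5899.74
r = -1390.55 / √(1058.4 × 5899.74) = -1390.55 / 2498.8567 ≈ -0.556

-0.556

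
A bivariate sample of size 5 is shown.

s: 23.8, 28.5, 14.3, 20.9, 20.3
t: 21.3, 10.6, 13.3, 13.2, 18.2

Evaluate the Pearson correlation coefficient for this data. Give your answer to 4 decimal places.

-0.0770

n = 5, Σs = 107.8, Σt = 76.6, Σs² = 2432.08, Σt² = 1248.42, Σst = 1644.57
nΣst − ΣsΣt = 8222.85 − 8257.48 = -34.63
nΣs² − (Σs)² = 12160.4 − 11620.84 = 539.56; nΣt² − (Σt)² = 6242.1 − 5867.56 = 374.54
r = -34.63 / √(539.56 × 374.54) = -34.63 / 449.5407 ≈ -0.0770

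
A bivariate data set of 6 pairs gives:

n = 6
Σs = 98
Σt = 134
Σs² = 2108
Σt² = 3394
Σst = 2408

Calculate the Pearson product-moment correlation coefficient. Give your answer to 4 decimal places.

0.4861

r = (nΣst − ΣsΣt) / √[(nΣs² − (Σs)²)(nΣt² − (Σt)²)]
Numerator: 6×2408 − 98×134 = 1316
Denominator: √[(12648 − 9604)(20364 − 17956)] = √[3044 × 2408] = 2707.3884
r = 1316 / 2707.3884 ≈ 0.4861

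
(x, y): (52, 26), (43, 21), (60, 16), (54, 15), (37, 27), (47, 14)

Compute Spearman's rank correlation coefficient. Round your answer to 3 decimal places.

-0.486

Rank x: 4, 2, 6, 5, 1, 3
Rank y: 5, 4, 3, 2, 6, 1
d = rank(x) − rank(y): -1, -2, 3, 3, -5, 2; Σd² = 52
ρ = 1 − 6Σd² / [n(n²−1)] = 1 − 6×52 / (6×35) = 1 − 312/210 ≈ -0.486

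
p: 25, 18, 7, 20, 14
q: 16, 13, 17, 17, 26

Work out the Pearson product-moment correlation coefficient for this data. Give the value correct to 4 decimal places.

-0.2902

n = 5, Σp = 84, Σq = 89, Σp² = 1594, Σq² = 1679, Σpq = 1457
nΣpq − ΣpΣq = 7285 − 7476 = -191
nΣp² − (Σp)² = 7970 − 7056 = 914; nΣq² − (Σq)² = 8395 − 7921 = 474
r = -191 / √(914 × 474) = -191 / 658.2067 ≈ -0.2902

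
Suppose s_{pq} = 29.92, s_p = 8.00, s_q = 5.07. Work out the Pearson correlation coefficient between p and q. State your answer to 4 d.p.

0.7377

r = Cov(p,q) / (s_p · s_q) = 29.92 / (8.00 × 5.07)
  = 29.92 / 40.5600 ≈ 0.7377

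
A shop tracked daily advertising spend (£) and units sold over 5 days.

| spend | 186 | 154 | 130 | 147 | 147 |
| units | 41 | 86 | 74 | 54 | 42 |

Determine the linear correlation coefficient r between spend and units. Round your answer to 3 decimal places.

n = 5, Σx = 764, Σy = 297, Σx² = 118430, Σy² = 19233, Σxy = 44602
nΣxy − ΣxΣy = 223010 − 226908 = -3898
nΣx² − (Σx)² = 592150 − 583696 = 8454; nΣy² − (Σy)² = 96165 − 88209 = 7956
r = -3898 / √(8454 × 7956) = -3898 / 8201.2209 ≈ -0.475

-0.475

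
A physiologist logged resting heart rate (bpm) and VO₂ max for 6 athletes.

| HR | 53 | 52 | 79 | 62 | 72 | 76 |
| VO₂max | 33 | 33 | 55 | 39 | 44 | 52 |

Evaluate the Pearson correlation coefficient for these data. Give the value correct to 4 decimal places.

0.9770

n = 6, Σx = 394, Σy = 256, Σx² = 26558, Σy² = 11364, Σxy = 17348
nΣxy − ΣxΣy = 104088 − 100864 = 3224
nΣx² − (Σx)² = 159348 − 155236 = 4112; nΣy² − (Σy)² = 68184 − 65536 = 2648
r = 3224 / √(4112 × 2648) = 3224 / 3299.7842 ≈ 0.9770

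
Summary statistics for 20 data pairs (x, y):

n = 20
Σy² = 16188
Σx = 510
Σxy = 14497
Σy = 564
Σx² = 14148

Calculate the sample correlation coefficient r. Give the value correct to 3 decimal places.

r = (nΣxy − ΣxΣy) / √[(nΣx² − (Σx)²)(nΣy² − (Σy)²)]
Numerator: 20×14497 − 510×564 = 2300
Denominator: √[(282960 − 260100)(323760 − 318096)] = √[22860 × 5664] = 11378.8857
r = 2300 / 11378.8857 ≈ 0.202

0.202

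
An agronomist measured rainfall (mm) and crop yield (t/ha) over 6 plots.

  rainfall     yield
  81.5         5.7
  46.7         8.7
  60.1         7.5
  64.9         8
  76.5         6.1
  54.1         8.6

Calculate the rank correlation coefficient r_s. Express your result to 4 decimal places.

Rank rainfall: 6, 1, 3, 4, 5, 2
Rank yield: 1, 6, 3, 4, 2, 5
d = rank(rainfall) − rank(yield): 5, -5, 0, 0, 3, -3; Σd² = 68
ρ = 1 − 6Σd² / [n(n²−1)] = 1 − 6×68 / (6×35) = 1 − 408/210 ≈ -0.9429

-0.9429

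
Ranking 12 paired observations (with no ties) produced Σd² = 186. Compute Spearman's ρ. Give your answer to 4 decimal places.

ρ = 1 − 6Σd² / [n(n²−1)] = 1 − 6×186 / (12×143)
  = 1 − 1116/1716 = 1 − 0.65035 ≈ 0.3497

0.3497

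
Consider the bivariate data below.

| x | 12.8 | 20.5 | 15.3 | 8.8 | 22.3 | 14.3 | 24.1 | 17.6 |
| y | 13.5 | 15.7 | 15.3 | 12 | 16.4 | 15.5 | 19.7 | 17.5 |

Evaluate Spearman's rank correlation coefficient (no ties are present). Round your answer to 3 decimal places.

Rank x: 2, 6, 4, 1, 7, 3, 8, 5
Rank y: 2, 5, 3, 1, 6, 4, 8, 7
d = rank(x) − rank(y): 0, 1, 1, 0, 1, -1, 0, -2; Σd² = 8
ρ = 1 − 6Σd² / [n(n²−1)] = 1 − 6×8 / (8×63) = 1 − 48/504 ≈ 0.905

0.905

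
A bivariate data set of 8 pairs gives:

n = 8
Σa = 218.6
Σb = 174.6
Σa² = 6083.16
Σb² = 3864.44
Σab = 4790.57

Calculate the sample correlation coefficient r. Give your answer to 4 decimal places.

r = (nΣab − ΣaΣb) / √[(nΣa² − (Σa)²)(nΣb² − (Σb)²)]
Numerator: 8×4790.57 − 218.6×174.6 = 157
Denominator: √[(48665.28 − 47785.96)(30915.52 − 30485.16)] = √[879.32 × 430.36] = 615.1619
r = 157 / 615.1619 ≈ 0.2552

0.2552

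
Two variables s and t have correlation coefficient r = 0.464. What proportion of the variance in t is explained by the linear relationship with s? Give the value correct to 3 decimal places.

0.215

r² = (0.464)² = 0.215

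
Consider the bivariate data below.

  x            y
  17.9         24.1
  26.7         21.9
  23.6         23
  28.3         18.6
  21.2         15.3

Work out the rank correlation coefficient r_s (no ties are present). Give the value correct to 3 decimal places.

-0.400

Rank x: 1, 4, 3, 5, 2
Rank y: 5, 3, 4, 2, 1
d = rank(x) − rank(y): -4, 1, -1, 3, 1; Σd² = 28
ρ = 1 − 6Σd² / [n(n²−1)] = 1 − 6×28 / (5×24) = 1 − 168/120 ≈ -0.400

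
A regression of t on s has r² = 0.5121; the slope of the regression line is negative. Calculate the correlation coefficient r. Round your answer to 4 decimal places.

-0.7156

|r| = √0.5121 = 0.7156
The association is negative, so r = −0.7156.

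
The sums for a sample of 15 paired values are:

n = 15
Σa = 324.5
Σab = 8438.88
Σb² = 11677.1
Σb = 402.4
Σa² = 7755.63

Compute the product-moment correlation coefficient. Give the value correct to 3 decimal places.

-0.331

r = (nΣab − ΣaΣb) / √[(nΣa² − (Σa)²)(nΣb² − (Σb)²)]
Numerator: 15×8438.88 − 324.5×402.4 = -3995.6
Denominator: √[(116334.45 − 105300.25)(175156.5 − 161925.76)] = √[11034.2 × 13230.74] = 12082.6583
r = -3995.6 / 12082.6583 ≈ -0.331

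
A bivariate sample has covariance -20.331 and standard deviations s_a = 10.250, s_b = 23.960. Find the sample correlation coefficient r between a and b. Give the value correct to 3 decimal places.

-0.083

r = Cov(a,b) / (s_a · s_b) = -20.331 / (10.250 × 23.960)
  = -20.331 / 245.5900 ≈ -0.083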